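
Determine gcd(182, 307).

gcd(307, 182) = 1  (307 = 1·182 + 125, 182 = 1·125 + 57, 125 = 2·57 + 11, 57 = 5·11 + 2, 11 = 5·2 + 1, 2 = 2·1).

1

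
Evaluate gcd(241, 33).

1

gcd(241, 33):
  241 = 7·33 + 10
  33 = 3·10 + 3
  10 = 3·3 + 1
  3 = 3·1
so gcd(241, 33) = 1.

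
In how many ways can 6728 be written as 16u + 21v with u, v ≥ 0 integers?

gcd(21, 16) = 1.
By Bézout, 16·(4) + 21·(-3) = 1.
One solution: (11, 312).
General: u = 11 + 21t, v = 312 - 16t.
u ≥ 0 ⇒ t ≥ 0; v ≥ 0 ⇒ t ≤ 19. So t ∈ [0, 19]: 20 solutions.

20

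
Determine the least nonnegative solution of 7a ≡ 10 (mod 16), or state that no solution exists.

6

gcd(16, 7) = 1  (16 = 2·7 + 2, 7 = 3·2 + 1, 2 = 2·1).
1 divides 10, so solutions exist.
Back-substituting, 7·(7) + 16·(-3) = 1.
So 7·(7) ≡ 1 (mod 16); multiply by 10: a ≡ 70 (mod 16).
Smallest nonnegative: a = 70 mod 16 = 6.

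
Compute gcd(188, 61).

gcd(188, 61) = 1  (188 = 3×61 + 5, 61 = 12×5 + 1, 5 = 5×1).

1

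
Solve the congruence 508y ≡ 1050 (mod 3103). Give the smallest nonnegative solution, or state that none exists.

1578

gcd(3103, 508) = 1.
1 divides 1050, so solutions exist.
By Bézout, 508·(959) + 3103·(-157) = 1.
So 508·(959) ≡ 1 (mod 3103); multiply by 1050: y ≡ 1006950 (mod 3103).
Smallest nonnegative: y = 1006950 mod 3103 = 1578.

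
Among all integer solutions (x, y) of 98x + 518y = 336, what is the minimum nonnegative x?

gcd(518, 98) = 14.
14 divides 336, so solutions exist.
By Bézout, 98×(16) + 518×(-3) = 14.
Scale by 336/14 = 24: (x₀, y₀) = (384, -72).
General solution: x = 384 + 37t, y = -72 - 7t for integer t.
x ≥ 0: smallest is 384 mod 37 = 14 (at t = -10), with y = -2.

14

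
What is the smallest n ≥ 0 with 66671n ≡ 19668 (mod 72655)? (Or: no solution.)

1308

gcd(72655, 66671):
  72655 = 1·66671 + 5984
  66671 = 11·5984 + 847
  5984 = 7·847 + 55
  847 = 15·55 + 22
  55 = 2·22 + 11
  22 = 2·11
so gcd(72655, 66671) = 11.
11 divides 19668, so solutions exist.
Back-substitute for Bézout coefficients:
  11 = 55 - 2·22
  ... = 66671·(-2659) + 72655·(2440)
So 66671·(-2659) ≡ 11 (mod 72655); multiply by 1788: n ≡ -4754292 (mod 6605).
Smallest nonnegative: n = -4754292 mod 6605 = 1308.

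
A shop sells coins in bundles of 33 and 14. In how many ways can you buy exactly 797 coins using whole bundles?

1

Need nonnegative integers with 33j + 14k = 797.
gcd(33, 14) = 1, and 33·(3) + 14·(-7) = 1.
So (j₀, k₀) = (2391, -5579); general j = 2391 + 14t, k = -5579 - 33t.
j ≥ 0 ⇒ t ≥ -170; k ≥ 0 ⇒ t ≤ -170. That's 1 value of t.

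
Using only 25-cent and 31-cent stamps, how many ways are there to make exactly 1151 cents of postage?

1

Need nonnegative integers with 25j + 31k = 1151.
gcd(25, 31) = 1, and 25·(5) + 31·(-4) = 1.
So (j₀, k₀) = (5755, -4604); general j = 5755 + 31t, k = -4604 - 25t.
j ≥ 0 ⇒ t ≥ -185; k ≥ 0 ⇒ t ≤ -185. That's 1 value of t.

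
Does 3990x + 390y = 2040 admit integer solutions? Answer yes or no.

yes

gcd(3990, 390) = 30.
30 divides 2040, so integer solutions exist.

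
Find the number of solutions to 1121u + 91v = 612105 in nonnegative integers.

6

gcd(1121, 91) = 1  (1121 = 12*91 + 29, 91 = 3*29 + 4, 29 = 7*4 + 1, 4 = 4*1).
Back-substituting, 1121*(22) + 91*(-271) = 1.
Scale by 612105: one solution is (13466310, -165880455). Reduce u mod 91: (39, 6246).
General: u = 39 + 91t, v = 6246 - 1121t.
u ≥ 0 ⇒ t ≥ 0; v ≥ 0 ⇒ t ≤ 5. So t ∈ [0, 5]: 6 solutions.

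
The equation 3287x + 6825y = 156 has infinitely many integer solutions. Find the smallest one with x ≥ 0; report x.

3588

gcd(6825, 3287):
  6825 = 2*3287 + 251
  3287 = 13*251 + 24
  251 = 10*24 + 11
  24 = 2*11 + 2
  11 = 5*2 + 1
  2 = 2*1
so gcd(6825, 3287) = 1.
1 divides 156, so solutions exist.
Back-substitute for Bézout coefficients:
  1 = 11 - 5*2
  ... = 3287*(-3127) + 6825*(1506)
Scale by 156/1 = 156: (x₀, y₀) = (-487812, 234936).
General solution: x = -487812 + 6825t, y = 234936 - 3287t for integer t.
x ≥ 0: smallest is -487812 mod 6825 = 3588 (at t = 72), with y = -1728.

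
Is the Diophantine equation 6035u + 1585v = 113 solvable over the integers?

no

gcd(6035, 1585) = 5  (6035 = 3*1585 + 1280, 1585 = 1*1280 + 305, 1280 = 4*305 + 60, 305 = 5*60 + 5, 60 = 12*5).
5 does not divide 113 (remainder 3), so no integer solutions.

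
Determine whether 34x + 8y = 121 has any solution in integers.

no

gcd(34, 8) = 2.
2 does not divide 121 (remainder 1), so no integer solutions.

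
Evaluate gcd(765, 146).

1

gcd(765, 146):
  765 = 5×146 + 35
  146 = 4×35 + 6
  35 = 5×6 + 5
  6 = 1×5 + 1
  5 = 5×1
so gcd(765, 146) = 1.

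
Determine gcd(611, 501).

1

gcd(611, 501):
  611 = 1·501 + 110
  501 = 4·110 + 61
  110 = 1·61 + 49
  61 = 1·49 + 12
  49 = 4·12 + 1
  12 = 12·1
so gcd(611, 501) = 1.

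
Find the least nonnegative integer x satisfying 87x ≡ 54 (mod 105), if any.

gcd(105, 87):
  105 = 1*87 + 18
  87 = 4*18 + 15
  18 = 1*15 + 3
  15 = 5*3
so gcd(105, 87) = 3.
3 divides 54, so solutions exist.
Back-substitute for Bézout coefficients:
  3 = 18 - 1*15
  ... = 87*(-6) + 105*(5)
So 87*(-6) ≡ 3 (mod 105); multiply by 18: x ≡ -108 (mod 35).
Smallest nonnegative: x = -108 mod 35 = 32.

32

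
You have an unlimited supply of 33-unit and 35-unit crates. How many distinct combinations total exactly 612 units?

Need nonnegative integers with 33j + 35k = 612.
gcd(33, 35) = 1, and 33·(17) + 35·(-16) = 1.
So (j₀, k₀) = (10404, -9792); general j = 10404 + 35t, k = -9792 - 33t.
j ≥ 0 ⇒ t ≥ -297; k ≥ 0 ⇒ t ≤ -297. That's 1 value of t.

1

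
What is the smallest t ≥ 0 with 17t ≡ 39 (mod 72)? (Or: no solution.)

15

gcd(72, 17) = 1.
1 divides 39, so solutions exist.
By Bézout, 17·(17) + 72·(-4) = 1.
So 17·(17) ≡ 1 (mod 72); multiply by 39: t ≡ 663 (mod 72).
Smallest nonnegative: t = 663 mod 72 = 15.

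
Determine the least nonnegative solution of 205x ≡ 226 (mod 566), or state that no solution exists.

164

gcd(566, 205):
  566 = 2×205 + 156
  205 = 1×156 + 49
  156 = 3×49 + 9
  49 = 5×9 + 4
  9 = 2×4 + 1
  4 = 4×1
so gcd(566, 205) = 1.
1 divides 226, so solutions exist.
Back-substitute for Bézout coefficients:
  1 = 9 - 2×4
  ... = 205×(-127) + 566×(46)
So 205×(-127) ≡ 1 (mod 566); multiply by 226: x ≡ -28702 (mod 566).
Smallest nonnegative: x = -28702 mod 566 = 164.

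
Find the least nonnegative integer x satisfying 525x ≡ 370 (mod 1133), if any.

gcd(1133, 525):
  1133 = 2·525 + 83
  525 = 6·83 + 27
  83 = 3·27 + 2
  27 = 13·2 + 1
  2 = 2·1
so gcd(1133, 525) = 1.
1 divides 370, so solutions exist.
Back-substitute for Bézout coefficients:
  1 = 27 - 13·2
  ... = 525·(546) + 1133·(-253)
So 525·(546) ≡ 1 (mod 1133); multiply by 370: x ≡ 202020 (mod 1133).
Smallest nonnegative: x = 202020 mod 1133 = 346.

346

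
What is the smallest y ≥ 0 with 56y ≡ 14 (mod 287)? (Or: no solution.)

gcd(287, 56):
  287 = 5*56 + 7
  56 = 8*7
so gcd(287, 56) = 7.
7 divides 14, so solutions exist.
Back-substitute for Bézout coefficients:
  7 = 287 - 5*56
  ... = 56*(-5) + 287*(1)
So 56*(-5) ≡ 7 (mod 287); multiply by 2: y ≡ -10 (mod 41).
Smallest nonnegative: y = -10 mod 41 = 31.

31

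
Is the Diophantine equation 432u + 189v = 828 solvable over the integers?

gcd(432, 189):
  432 = 2×189 + 54
  189 = 3×54 + 27
  54 = 2×27
so gcd(432, 189) = 27.
27 does not divide 828 (remainder 18), so no integer solutions.

no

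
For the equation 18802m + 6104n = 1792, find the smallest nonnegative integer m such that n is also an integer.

340

gcd(18802, 6104) = 14  (18802 = 3×6104 + 490, 6104 = 12×490 + 224, 490 = 2×224 + 42, 224 = 5×42 + 14, 42 = 3×14).
14 divides 1792, so solutions exist.
Back-substituting, 18802×(-137) + 6104×(422) = 14.
Scale by 1792/14 = 128: (m₀, n₀) = (-17536, 54016).
General solution: m = -17536 + 436t, n = 54016 - 1343t for integer t.
m ≥ 0: smallest is -17536 mod 436 = 340 (at t = 41), with n = -1047.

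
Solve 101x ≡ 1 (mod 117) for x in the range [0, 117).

95

gcd(117, 101):
  117 = 1·101 + 16
  101 = 6·16 + 5
  16 = 3·5 + 1
  5 = 5·1
so gcd(117, 101) = 1.
Back-substitute for Bézout coefficients:
  1 = 16 - 3·5
  ... = 101·(-22) + 117·(19)
So 101·-22 ≡ 1 (mod 117), and -22 mod 117 = 95.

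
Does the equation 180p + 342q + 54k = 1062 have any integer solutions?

gcd(342, 180) = 18.
gcd(18, 54) = 18.
18 divides 1062, so integer solutions exist.

yes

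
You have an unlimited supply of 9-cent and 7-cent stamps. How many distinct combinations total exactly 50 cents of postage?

1

Need nonnegative integers with 9j + 7k = 50.
gcd(9, 7) = 1, and 9·(-3) + 7·(4) = 1.
So (j₀, k₀) = (-150, 200); general j = -150 + 7t, k = 200 - 9t.
j ≥ 0 ⇒ t ≥ 22; k ≥ 0 ⇒ t ≤ 22. That's 1 value of t.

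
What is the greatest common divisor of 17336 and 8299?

gcd(17336, 8299) = 1  (17336 = 2·8299 + 738, 8299 = 11·738 + 181, 738 = 4·181 + 14, 181 = 12·14 + 13, 14 = 1·13 + 1, 13 = 13·1).

1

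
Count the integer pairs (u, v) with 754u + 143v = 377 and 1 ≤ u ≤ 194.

gcd(754, 143):
  754 = 5·143 + 39
  143 = 3·39 + 26
  39 = 1·26 + 13
  26 = 2·13
so gcd(754, 143) = 13.
Back-substitute for Bézout coefficients:
  13 = 39 - 1·26
  ... = 754·(4) + 143·(-21)
Scale by 29: particular solution (116, -609); reduce u mod 11: (6, -29).
General solution: u = 6 + 11t, v = -29 - 58t for integer t.
1 ≤ 6 + 11t ≤ 194 gives t ∈ [0, 17], which is 18 values.

18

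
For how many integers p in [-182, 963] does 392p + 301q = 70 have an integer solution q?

27

gcd(392, 301) = 7  (392 = 1×301 + 91, 301 = 3×91 + 28, 91 = 3×28 + 7, 28 = 4×7).
Back-substituting, 392×(10) + 301×(-13) = 7.
Scale by 10: particular solution (100, -130); reduce p mod 43: (14, -18).
General solution: p = 14 + 43t, q = -18 - 56t for integer t.
-182 ≤ 14 + 43t ≤ 963 gives t ∈ [-4, 22], which is 27 values.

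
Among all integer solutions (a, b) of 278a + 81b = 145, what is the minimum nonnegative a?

62

gcd(278, 81):
  278 = 3*81 + 35
  81 = 2*35 + 11
  35 = 3*11 + 2
  11 = 5*2 + 1
  2 = 2*1
so gcd(278, 81) = 1.
1 divides 145, so solutions exist.
Back-substitute for Bézout coefficients:
  1 = 11 - 5*2
  ... = 278*(-37) + 81*(127)
Scale by 145/1 = 145: (a₀, b₀) = (-5365, 18415).
General solution: a = -5365 + 81t, b = 18415 - 278t for integer t.
a ≥ 0: smallest is -5365 mod 81 = 62 (at t = 67), with b = -211.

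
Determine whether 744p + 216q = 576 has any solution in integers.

gcd(744, 216) = 24  (744 = 3×216 + 96, 216 = 2×96 + 24, 96 = 4×24).
24 divides 576, so integer solutions exist.

yes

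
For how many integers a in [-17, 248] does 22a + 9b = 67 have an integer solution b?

30

gcd(22, 9):
  22 = 2·9 + 4
  9 = 2·4 + 1
  4 = 4·1
so gcd(22, 9) = 1.
Back-substitute for Bézout coefficients:
  1 = 9 - 2·4
  ... = 22·(-2) + 9·(5)
Scale by 67: particular solution (-134, 335); reduce a mod 9: (1, 5).
General solution: a = 1 + 9t, b = 5 - 22t for integer t.
-17 ≤ 1 + 9t ≤ 248 gives t ∈ [-2, 27], which is 30 values.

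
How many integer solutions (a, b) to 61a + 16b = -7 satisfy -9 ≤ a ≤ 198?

13

gcd(61, 16):
  61 = 3·16 + 13
  16 = 1·13 + 3
  13 = 4·3 + 1
  3 = 3·1
so gcd(61, 16) = 1.
Back-substitute for Bézout coefficients:
  1 = 13 - 4·3
  ... = 61·(5) + 16·(-19)
Scale by -7: particular solution (-35, 133); reduce a mod 16: (13, -50).
General solution: a = 13 + 16t, b = -50 - 61t for integer t.
-9 ≤ 13 + 16t ≤ 198 gives t ∈ [-1, 11], which is 13 values.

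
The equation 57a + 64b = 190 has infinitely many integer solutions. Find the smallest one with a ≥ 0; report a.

gcd(64, 57) = 1  (64 = 1×57 + 7, 57 = 8×7 + 1, 7 = 7×1).
1 divides 190, so solutions exist.
Back-substituting, 57×(9) + 64×(-8) = 1.
Scale by 190/1 = 190: (a₀, b₀) = (1710, -1520).
General solution: a = 1710 + 64t, b = -1520 - 57t for integer t.
a ≥ 0: smallest is 1710 mod 64 = 46 (at t = -26), with b = -38.

46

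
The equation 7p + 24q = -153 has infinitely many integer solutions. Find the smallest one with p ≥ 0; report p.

gcd(24, 7) = 1.
1 divides -153, so solutions exist.
By Bézout, 7*(7) + 24*(-2) = 1.
Scale by -153/1 = -153: (p₀, q₀) = (-1071, 306).
General solution: p = -1071 + 24t, q = 306 - 7t for integer t.
p ≥ 0: smallest is -1071 mod 24 = 9 (at t = 45), with q = -9.

9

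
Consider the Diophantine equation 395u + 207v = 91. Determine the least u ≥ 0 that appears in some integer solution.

17

gcd(395, 207) = 1.
1 divides 91, so solutions exist.
By Bézout, 395×(98) + 207×(-187) = 1.
Scale by 91/1 = 91: (u₀, v₀) = (8918, -17017).
General solution: u = 8918 + 207t, v = -17017 - 395t for integer t.
u ≥ 0: smallest is 8918 mod 207 = 17 (at t = -43), with v = -32.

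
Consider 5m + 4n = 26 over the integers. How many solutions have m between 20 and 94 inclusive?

gcd(5, 4) = 1.
By Bézout, 5×(1) + 4×(-1) = 1.
Particular solution: (2, 4).
General solution: m = 2 + 4t, n = 4 - 5t for integer t.
20 ≤ 2 + 4t ≤ 94 gives t ∈ [5, 23], which is 19 values.

19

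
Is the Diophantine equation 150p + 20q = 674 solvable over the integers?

no

gcd(150, 20) = 10  (150 = 7·20 + 10, 20 = 2·10).
10 does not divide 674 (remainder 4), so no integer solutions.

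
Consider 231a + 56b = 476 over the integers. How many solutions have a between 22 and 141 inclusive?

15

gcd(231, 56):
  231 = 4·56 + 7
  56 = 8·7
so gcd(231, 56) = 7.
Back-substitute for Bézout coefficients:
  7 = 231 - 4·56
  ... = 231·(1) + 56·(-4)
Scale by 68: particular solution (68, -272); reduce a mod 8: (4, -8).
General solution: a = 4 + 8t, b = -8 - 33t for integer t.
22 ≤ 4 + 8t ≤ 141 gives t ∈ [3, 17], which is 15 values.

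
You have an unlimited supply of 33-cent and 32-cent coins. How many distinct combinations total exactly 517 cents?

Need nonnegative integers with 33j + 32k = 517.
gcd(33, 32) = 1, and 33·(1) + 32·(-1) = 1.
So (j₀, k₀) = (517, -517); general j = 517 + 32t, k = -517 - 33t.
j ≥ 0 ⇒ t ≥ -16; k ≥ 0 ⇒ t ≤ -16. That's 1 value of t.

1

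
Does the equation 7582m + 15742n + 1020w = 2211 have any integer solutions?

no

gcd(15742, 7582) = 34.
gcd(34, 1020) = 34.
34 does not divide 2211 (remainder 1), so no integer solutions.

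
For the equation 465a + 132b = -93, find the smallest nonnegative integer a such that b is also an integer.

gcd(465, 132):
  465 = 3×132 + 69
  132 = 1×69 + 63
  69 = 1×63 + 6
  63 = 10×6 + 3
  6 = 2×3
so gcd(465, 132) = 3.
3 divides -93, so solutions exist.
Back-substitute for Bézout coefficients:
  3 = 63 - 10×6
  ... = 465×(-21) + 132×(74)
Scale by -93/3 = -31: (a₀, b₀) = (651, -2294).
General solution: a = 651 + 44t, b = -2294 - 155t for integer t.
a ≥ 0: smallest is 651 mod 44 = 35 (at t = -14), with b = -124.

35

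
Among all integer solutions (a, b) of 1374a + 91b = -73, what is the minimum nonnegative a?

gcd(1374, 91) = 1  (1374 = 15×91 + 9, 91 = 10×9 + 1, 9 = 9×1).
1 divides -73, so solutions exist.
Back-substituting, 1374×(-10) + 91×(151) = 1.
Scale by -73/1 = -73: (a₀, b₀) = (730, -11023).
General solution: a = 730 + 91t, b = -11023 - 1374t for integer t.
a ≥ 0: smallest is 730 mod 91 = 2 (at t = -8), with b = -31.

2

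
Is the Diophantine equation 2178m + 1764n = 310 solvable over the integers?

no

gcd(2178, 1764) = 18.
18 does not divide 310 (remainder 4), so no integer solutions.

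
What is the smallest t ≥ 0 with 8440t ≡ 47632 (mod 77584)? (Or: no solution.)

7332

gcd(77584, 8440) = 8.
8 divides 47632, so solutions exist.
By Bézout, 8440*(3153) + 77584*(-343) = 8.
So 8440*(3153) ≡ 8 (mod 77584); multiply by 5954: t ≡ 18772962 (mod 9698).
Smallest nonnegative: t = 18772962 mod 9698 = 7332.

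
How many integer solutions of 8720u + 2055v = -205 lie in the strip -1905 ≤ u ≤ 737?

6

gcd(8720, 2055):
  8720 = 4·2055 + 500
  2055 = 4·500 + 55
  500 = 9·55 + 5
  55 = 11·5
so gcd(8720, 2055) = 5.
Back-substitute for Bézout coefficients:
  5 = 500 - 9·55
  ... = 8720·(37) + 2055·(-157)
Scale by -41: particular solution (-1517, 6437); reduce u mod 411: (127, -539).
General solution: u = 127 + 411t, v = -539 - 1744t for integer t.
-1905 ≤ 127 + 411t ≤ 737 gives t ∈ [-4, 1], which is 6 values.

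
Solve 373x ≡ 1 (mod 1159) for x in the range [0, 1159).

1072

gcd(1159, 373):
  1159 = 3·373 + 40
  373 = 9·40 + 13
  40 = 3·13 + 1
  13 = 13·1
so gcd(1159, 373) = 1.
Back-substitute for Bézout coefficients:
  1 = 40 - 3·13
  ... = 373·(-87) + 1159·(28)
So 373·-87 ≡ 1 (mod 1159), and -87 mod 1159 = 1072.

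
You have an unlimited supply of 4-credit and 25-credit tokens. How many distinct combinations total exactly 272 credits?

3

Need nonnegative integers with 4j + 25k = 272.
gcd(4, 25) = 1, and 4·(-6) + 25·(1) = 1.
So (j₀, k₀) = (-1632, 272); general j = -1632 + 25t, k = 272 - 4t.
j ≥ 0 ⇒ t ≥ 66; k ≥ 0 ⇒ t ≤ 68. That's 3 values of t.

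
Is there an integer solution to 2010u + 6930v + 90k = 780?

yes

gcd(6930, 2010) = 30  (6930 = 3×2010 + 900, 2010 = 2×900 + 210, 900 = 4×210 + 60, 210 = 3×60 + 30, 60 = 2×30).
gcd(30, 90) = 30.
30 divides 780, so integer solutions exist.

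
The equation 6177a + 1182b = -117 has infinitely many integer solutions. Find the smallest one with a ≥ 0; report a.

367

gcd(6177, 1182) = 3  (6177 = 5×1182 + 267, 1182 = 4×267 + 114, 267 = 2×114 + 39, 114 = 2×39 + 36, 39 = 1×36 + 3, 36 = 12×3).
3 divides -117, so solutions exist.
Back-substituting, 6177×(31) + 1182×(-162) = 3.
Scale by -117/3 = -39: (a₀, b₀) = (-1209, 6318).
General solution: a = -1209 + 394t, b = 6318 - 2059t for integer t.
a ≥ 0: smallest is -1209 mod 394 = 367 (at t = 4), with b = -1918.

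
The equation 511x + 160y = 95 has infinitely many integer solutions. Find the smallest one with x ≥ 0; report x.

65

gcd(511, 160) = 1.
1 divides 95, so solutions exist.
By Bézout, 511*(31) + 160*(-99) = 1.
Scale by 95/1 = 95: (x₀, y₀) = (2945, -9405).
General solution: x = 2945 + 160t, y = -9405 - 511t for integer t.
x ≥ 0: smallest is 2945 mod 160 = 65 (at t = -18), with y = -207.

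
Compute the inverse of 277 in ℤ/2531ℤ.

466

gcd(2531, 277):
  2531 = 9·277 + 38
  277 = 7·38 + 11
  38 = 3·11 + 5
  11 = 2·5 + 1
  5 = 5·1
so gcd(2531, 277) = 1.
Back-substitute for Bézout coefficients:
  1 = 11 - 2·5
  ... = 277·(466) + 2531·(-51)
So 277·466 ≡ 1 (mod 2531), and 466 mod 2531 = 466.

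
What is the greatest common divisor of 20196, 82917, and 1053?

gcd(82917, 20196) = 27.
gcd(27, 1053) = 27.

27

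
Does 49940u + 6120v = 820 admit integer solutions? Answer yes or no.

gcd(49940, 6120) = 20  (49940 = 8×6120 + 980, 6120 = 6×980 + 240, 980 = 4×240 + 20, 240 = 12×20).
20 divides 820, so integer solutions exist.

yes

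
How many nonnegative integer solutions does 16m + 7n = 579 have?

5

gcd(16, 7) = 1  (16 = 2×7 + 2, 7 = 3×2 + 1, 2 = 2×1).
Back-substituting, 16×(-3) + 7×(7) = 1.
Scale by 579: one solution is (-1737, 4053). Reduce m mod 7: (6, 69).
General: m = 6 + 7t, n = 69 - 16t.
m ≥ 0 ⇒ t ≥ 0; n ≥ 0 ⇒ t ≤ 4. So t ∈ [0, 4]: 5 solutions.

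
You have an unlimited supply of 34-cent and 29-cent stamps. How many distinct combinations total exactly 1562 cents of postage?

Need nonnegative integers with 34j + 29k = 1562.
gcd(34, 29) = 1, and 34·(6) + 29·(-7) = 1.
So (j₀, k₀) = (9372, -10934); general j = 9372 + 29t, k = -10934 - 34t.
j ≥ 0 ⇒ t ≥ -323; k ≥ 0 ⇒ t ≤ -322. That's 2 values of t.

2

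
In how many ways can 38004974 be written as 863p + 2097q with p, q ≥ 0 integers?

21

gcd(2097, 863) = 1  (2097 = 2*863 + 371, 863 = 2*371 + 121, 371 = 3*121 + 8, 121 = 15*8 + 1, 8 = 8*1).
Back-substituting, 863*(260) + 2097*(-107) = 1.
Scale by 38004974: one solution is (9881293240, -4066532218). Reduce p mod 2097: (667, 17849).
General: p = 667 + 2097t, q = 17849 - 863t.
p ≥ 0 ⇒ t ≥ 0; q ≥ 0 ⇒ t ≤ 20. So t ∈ [0, 20]: 21 solutions.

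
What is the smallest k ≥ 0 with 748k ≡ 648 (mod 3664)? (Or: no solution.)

814

gcd(3664, 748) = 4  (3664 = 4·748 + 672, 748 = 1·672 + 76, 672 = 8·76 + 64, 76 = 1·64 + 12, 64 = 5·12 + 4, 12 = 3·4).
4 divides 648, so solutions exist.
Back-substituting, 748·(-289) + 3664·(59) = 4.
So 748·(-289) ≡ 4 (mod 3664); multiply by 162: k ≡ -46818 (mod 916).
Smallest nonnegative: k = -46818 mod 916 = 814.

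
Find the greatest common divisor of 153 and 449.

1

gcd(449, 153):
  449 = 2·153 + 143
  153 = 1·143 + 10
  143 = 14·10 + 3
  10 = 3·3 + 1
  3 = 3·1
so gcd(449, 153) = 1.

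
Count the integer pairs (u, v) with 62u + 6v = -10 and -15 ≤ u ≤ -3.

4

gcd(62, 6):
  62 = 10*6 + 2
  6 = 3*2
so gcd(62, 6) = 2.
Back-substitute for Bézout coefficients:
  2 = 62 - 10*6
  ... = 62*(1) + 6*(-10)
Scale by -5: particular solution (-5, 50); reduce u mod 3: (1, -12).
General solution: u = 1 + 3t, v = -12 - 31t for integer t.
-15 ≤ 1 + 3t ≤ -3 gives t ∈ [-5, -2], which is 4 values.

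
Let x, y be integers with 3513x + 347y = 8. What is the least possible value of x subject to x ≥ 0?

gcd(3513, 347):
  3513 = 10·347 + 43
  347 = 8·43 + 3
  43 = 14·3 + 1
  3 = 3·1
so gcd(3513, 347) = 1.
1 divides 8, so solutions exist.
Back-substitute for Bézout coefficients:
  1 = 43 - 14·3
  ... = 3513·(113) + 347·(-1144)
Scale by 8/1 = 8: (x₀, y₀) = (904, -9152).
General solution: x = 904 + 347t, y = -9152 - 3513t for integer t.
x ≥ 0: smallest is 904 mod 347 = 210 (at t = -2), with y = -2126.

210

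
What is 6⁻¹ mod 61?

gcd(61, 6):
  61 = 10×6 + 1
  6 = 6×1
so gcd(61, 6) = 1.
Back-substitute for Bézout coefficients:
  1 = 61 - 10×6
  ... = 6×(-10) + 61×(1)
So 6×-10 ≡ 1 (mod 61), and -10 mod 61 = 51.

51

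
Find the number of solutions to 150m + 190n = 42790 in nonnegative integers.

gcd(190, 150) = 10.
By Bézout, 150·(-5) + 190·(4) = 10.
One solution: (18, 211).
General: m = 18 + 19t, n = 211 - 15t.
m ≥ 0 ⇒ t ≥ 0; n ≥ 0 ⇒ t ≤ 14. So t ∈ [0, 14]: 15 solutions.

15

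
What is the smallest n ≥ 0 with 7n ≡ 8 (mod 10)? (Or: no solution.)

gcd(10, 7):
  10 = 1×7 + 3
  7 = 2×3 + 1
  3 = 3×1
so gcd(10, 7) = 1.
1 divides 8, so solutions exist.
Back-substitute for Bézout coefficients:
  1 = 7 - 2×3
  ... = 7×(3) + 10×(-2)
So 7×(3) ≡ 1 (mod 10); multiply by 8: n ≡ 24 (mod 10).
Smallest nonnegative: n = 24 mod 10 = 4.

4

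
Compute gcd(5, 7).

gcd(7, 5):
  7 = 1*5 + 2
  5 = 2*2 + 1
  2 = 2*1
so gcd(7, 5) = 1.

1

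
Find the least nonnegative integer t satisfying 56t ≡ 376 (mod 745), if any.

gcd(745, 56):
  745 = 13×56 + 17
  56 = 3×17 + 5
  17 = 3×5 + 2
  5 = 2×2 + 1
  2 = 2×1
so gcd(745, 56) = 1.
1 divides 376, so solutions exist.
Back-substitute for Bézout coefficients:
  1 = 5 - 2×2
  ... = 56×(306) + 745×(-23)
So 56×(306) ≡ 1 (mod 745); multiply by 376: t ≡ 115056 (mod 745).
Smallest nonnegative: t = 115056 mod 745 = 326.

326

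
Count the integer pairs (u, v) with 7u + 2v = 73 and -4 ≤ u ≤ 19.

12

gcd(7, 2) = 1.
By Bézout, 7·(1) + 2·(-3) = 1.
Particular solution: (1, 33).
General solution: u = 1 + 2t, v = 33 - 7t for integer t.
-4 ≤ 1 + 2t ≤ 19 gives t ∈ [-2, 9], which is 12 values.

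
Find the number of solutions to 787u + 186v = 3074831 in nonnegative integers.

21

gcd(787, 186) = 1.
By Bézout, 787×(13) + 186×(-55) = 1.
One solution: (101, 16104).
General: u = 101 + 186t, v = 16104 - 787t.
u ≥ 0 ⇒ t ≥ 0; v ≥ 0 ⇒ t ≤ 20. So t ∈ [0, 20]: 21 solutions.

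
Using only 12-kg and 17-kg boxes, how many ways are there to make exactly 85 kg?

Need nonnegative integers with 12j + 17k = 85.
gcd(12, 17) = 1, and 12·(-7) + 17·(5) = 1.
So (j₀, k₀) = (-595, 425); general j = -595 + 17t, k = 425 - 12t.
j ≥ 0 ⇒ t ≥ 35; k ≥ 0 ⇒ t ≤ 35. That's 1 value of t.

1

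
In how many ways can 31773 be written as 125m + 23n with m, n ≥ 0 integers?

gcd(125, 23) = 1  (125 = 5×23 + 10, 23 = 2×10 + 3, 10 = 3×3 + 1, 3 = 3×1).
Back-substituting, 125×(7) + 23×(-38) = 1.
Scale by 31773: one solution is (222411, -1207374). Reduce m mod 23: (1, 1376).
General: m = 1 + 23t, n = 1376 - 125t.
m ≥ 0 ⇒ t ≥ 0; n ≥ 0 ⇒ t ≤ 11. So t ∈ [0, 11]: 12 solutions.

12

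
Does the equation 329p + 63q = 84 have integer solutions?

gcd(329, 63) = 7  (329 = 5·63 + 14, 63 = 4·14 + 7, 14 = 2·7).
7 divides 84, so integer solutions exist.

yes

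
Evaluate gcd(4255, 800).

5

gcd(4255, 800):
  4255 = 5×800 + 255
  800 = 3×255 + 35
  255 = 7×35 + 10
  35 = 3×10 + 5
  10 = 2×5
so gcd(4255, 800) = 5.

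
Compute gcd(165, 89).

gcd(165, 89):
  165 = 1·89 + 76
  89 = 1·76 + 13
  76 = 5·13 + 11
  13 = 1·11 + 2
  11 = 5·2 + 1
  2 = 2·1
so gcd(165, 89) = 1.

1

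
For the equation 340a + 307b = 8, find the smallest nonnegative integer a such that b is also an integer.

177

gcd(340, 307) = 1.
1 divides 8, so solutions exist.
By Bézout, 340×(-93) + 307×(103) = 1.
Scale by 8/1 = 8: (a₀, b₀) = (-744, 824).
General solution: a = -744 + 307t, b = 824 - 340t for integer t.
a ≥ 0: smallest is -744 mod 307 = 177 (at t = 3), with b = -196.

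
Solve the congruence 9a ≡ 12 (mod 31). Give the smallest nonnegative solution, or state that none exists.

22

gcd(31, 9):
  31 = 3·9 + 4
  9 = 2·4 + 1
  4 = 4·1
so gcd(31, 9) = 1.
1 divides 12, so solutions exist.
Back-substitute for Bézout coefficients:
  1 = 9 - 2·4
  ... = 9·(7) + 31·(-2)
So 9·(7) ≡ 1 (mod 31); multiply by 12: a ≡ 84 (mod 31).
Smallest nonnegative: a = 84 mod 31 = 22.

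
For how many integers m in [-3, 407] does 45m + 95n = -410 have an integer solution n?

21

gcd(95, 45) = 5  (95 = 2×45 + 5, 45 = 9×5).
Back-substituting, 45×(-2) + 95×(1) = 5.
Scale by -82: particular solution (164, -82); reduce m mod 19: (12, -10).
General solution: m = 12 + 19t, n = -10 - 9t for integer t.
-3 ≤ 12 + 19t ≤ 407 gives t ∈ [0, 20], which is 21 values.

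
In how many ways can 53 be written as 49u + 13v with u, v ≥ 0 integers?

gcd(49, 13) = 1  (49 = 3·13 + 10, 13 = 1·10 + 3, 10 = 3·3 + 1, 3 = 3·1).
Back-substituting, 49·(4) + 13·(-15) = 1.
Scale by 53: one solution is (212, -795). Reduce u mod 13: (4, -11).
General: u = 4 + 13t, v = -11 - 49t.
u ≥ 0 ⇒ t ≥ 0; v ≥ 0 ⇒ t ≤ -1. So t ∈ [0, -1]: 0 solutions.

0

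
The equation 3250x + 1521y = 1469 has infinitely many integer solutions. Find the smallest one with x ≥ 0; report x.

gcd(3250, 1521) = 13.
13 divides 1469, so solutions exist.
By Bézout, 3250·(22) + 1521·(-47) = 13.
Scale by 1469/13 = 113: (x₀, y₀) = (2486, -5311).
General solution: x = 2486 + 117t, y = -5311 - 250t for integer t.
x ≥ 0: smallest is 2486 mod 117 = 29 (at t = -21), with y = -61.

29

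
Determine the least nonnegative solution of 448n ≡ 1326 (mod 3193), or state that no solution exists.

gcd(3193, 448) = 1.
1 divides 1326, so solutions exist.
By Bézout, 448*(392) + 3193*(-55) = 1.
So 448*(392) ≡ 1 (mod 3193); multiply by 1326: n ≡ 519792 (mod 3193).
Smallest nonnegative: n = 519792 mod 3193 = 2526.

2526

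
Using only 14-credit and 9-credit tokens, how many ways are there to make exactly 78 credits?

Need nonnegative integers with 14j + 9k = 78.
gcd(14, 9) = 1, and 14·(2) + 9·(-3) = 1.
So (j₀, k₀) = (156, -234); general j = 156 + 9t, k = -234 - 14t.
j ≥ 0 ⇒ t ≥ -17; k ≥ 0 ⇒ t ≤ -17. That's 1 value of t.

1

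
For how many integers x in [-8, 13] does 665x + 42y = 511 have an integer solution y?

gcd(665, 42):
  665 = 15·42 + 35
  42 = 1·35 + 7
  35 = 5·7
so gcd(665, 42) = 7.
Back-substitute for Bézout coefficients:
  7 = 42 - 1·35
  ... = 665·(-1) + 42·(16)
Scale by 73: particular solution (-73, 1168); reduce x mod 6: (5, -67).
General solution: x = 5 + 6t, y = -67 - 95t for integer t.
-8 ≤ 5 + 6t ≤ 13 gives t ∈ [-2, 1], which is 4 values.

4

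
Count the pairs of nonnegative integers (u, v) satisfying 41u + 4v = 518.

gcd(41, 4):
  41 = 10×4 + 1
  4 = 4×1
so gcd(41, 4) = 1.
Back-substitute for Bézout coefficients:
  1 = 41 - 10×4
  ... = 41×(1) + 4×(-10)
Scale by 518: one solution is (518, -5180). Reduce u mod 4: (2, 109).
General: u = 2 + 4t, v = 109 - 41t.
u ≥ 0 ⇒ t ≥ 0; v ≥ 0 ⇒ t ≤ 2. So t ∈ [0, 2]: 3 solutions.

3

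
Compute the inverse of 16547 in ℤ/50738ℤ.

gcd(50738, 16547):
  50738 = 3*16547 + 1097
  16547 = 15*1097 + 92
  1097 = 11*92 + 85
  92 = 1*85 + 7
  85 = 12*7 + 1
  7 = 7*1
so gcd(50738, 16547) = 1.
Back-substitute for Bézout coefficients:
  1 = 85 - 12*7
  ... = 16547*(-7169) + 50738*(2338)
So 16547*-7169 ≡ 1 (mod 50738), and -7169 mod 50738 = 43569.

43569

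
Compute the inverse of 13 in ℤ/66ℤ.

61

gcd(66, 13) = 1  (66 = 5*13 + 1, 13 = 13*1).
Back-substituting, 13*(-5) + 66*(1) = 1.
So 13*-5 ≡ 1 (mod 66), and -5 mod 66 = 61.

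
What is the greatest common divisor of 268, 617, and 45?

1

gcd(617, 268) = 1  (617 = 2×268 + 81, 268 = 3×81 + 25, 81 = 3×25 + 6, 25 = 4×6 + 1, 6 = 6×1).
gcd(1, 45) = 1.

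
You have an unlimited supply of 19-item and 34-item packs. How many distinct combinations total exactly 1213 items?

Need nonnegative integers with 19j + 34k = 1213.
gcd(19, 34) = 1, and 19·(9) + 34·(-5) = 1.
So (j₀, k₀) = (10917, -6065); general j = 10917 + 34t, k = -6065 - 19t.
j ≥ 0 ⇒ t ≥ -321; k ≥ 0 ⇒ t ≤ -320. That's 2 values of t.

2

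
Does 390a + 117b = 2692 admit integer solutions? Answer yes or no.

gcd(390, 117) = 39  (390 = 3*117 + 39, 117 = 3*39).
39 does not divide 2692 (remainder 1), so no integer solutions.

no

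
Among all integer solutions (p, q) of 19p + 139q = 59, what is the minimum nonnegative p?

47

gcd(139, 19):
  139 = 7*19 + 6
  19 = 3*6 + 1
  6 = 6*1
so gcd(139, 19) = 1.
1 divides 59, so solutions exist.
Back-substitute for Bézout coefficients:
  1 = 19 - 3*6
  ... = 19*(22) + 139*(-3)
Scale by 59/1 = 59: (p₀, q₀) = (1298, -177).
General solution: p = 1298 + 139t, q = -177 - 19t for integer t.
p ≥ 0: smallest is 1298 mod 139 = 47 (at t = -9), with q = -6.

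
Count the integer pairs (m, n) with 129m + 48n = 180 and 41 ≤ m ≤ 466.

26

gcd(129, 48) = 3  (129 = 2×48 + 33, 48 = 1×33 + 15, 33 = 2×15 + 3, 15 = 5×3).
Back-substituting, 129×(3) + 48×(-8) = 3.
Scale by 60: particular solution (180, -480); reduce m mod 16: (4, -7).
General solution: m = 4 + 16t, n = -7 - 43t for integer t.
41 ≤ 4 + 16t ≤ 466 gives t ∈ [3, 28], which is 26 values.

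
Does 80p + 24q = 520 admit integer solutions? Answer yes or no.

yes

gcd(80, 24) = 8  (80 = 3·24 + 8, 24 = 3·8).
8 divides 520, so integer solutions exist.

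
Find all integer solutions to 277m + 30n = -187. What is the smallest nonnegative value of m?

gcd(277, 30):
  277 = 9×30 + 7
  30 = 4×7 + 2
  7 = 3×2 + 1
  2 = 2×1
so gcd(277, 30) = 1.
1 divides -187, so solutions exist.
Back-substitute for Bézout coefficients:
  1 = 7 - 3×2
  ... = 277×(13) + 30×(-120)
Scale by -187/1 = -187: (m₀, n₀) = (-2431, 22440).
General solution: m = -2431 + 30t, n = 22440 - 277t for integer t.
m ≥ 0: smallest is -2431 mod 30 = 29 (at t = 82), with n = -274.

29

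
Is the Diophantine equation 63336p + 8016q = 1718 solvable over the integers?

no

gcd(63336, 8016) = 24.
24 does not divide 1718 (remainder 14), so no integer solutions.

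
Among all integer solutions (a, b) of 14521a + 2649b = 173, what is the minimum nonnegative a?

gcd(14521, 2649):
  14521 = 5*2649 + 1276
  2649 = 2*1276 + 97
  1276 = 13*97 + 15
  97 = 6*15 + 7
  15 = 2*7 + 1
  7 = 7*1
so gcd(14521, 2649) = 1.
1 divides 173, so solutions exist.
Back-substitute for Bézout coefficients:
  1 = 15 - 2*7
  ... = 14521*(355) + 2649*(-1946)
Scale by 173/1 = 173: (a₀, b₀) = (61415, -336658).
General solution: a = 61415 + 2649t, b = -336658 - 14521t for integer t.
a ≥ 0: smallest is 61415 mod 2649 = 488 (at t = -23), with b = -2675.

488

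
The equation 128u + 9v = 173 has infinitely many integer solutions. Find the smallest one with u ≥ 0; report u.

1

gcd(128, 9) = 1  (128 = 14·9 + 2, 9 = 4·2 + 1, 2 = 2·1).
1 divides 173, so solutions exist.
Back-substituting, 128·(-4) + 9·(57) = 1.
Scale by 173/1 = 173: (u₀, v₀) = (-692, 9861).
General solution: u = -692 + 9t, v = 9861 - 128t for integer t.
u ≥ 0: smallest is -692 mod 9 = 1 (at t = 77), with v = 5.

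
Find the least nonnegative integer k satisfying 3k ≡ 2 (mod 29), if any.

20

gcd(29, 3) = 1.
1 divides 2, so solutions exist.
By Bézout, 3×(10) + 29×(-1) = 1.
So 3×(10) ≡ 1 (mod 29); multiply by 2: k ≡ 20 (mod 29).
Smallest nonnegative: k = 20 mod 29 = 20.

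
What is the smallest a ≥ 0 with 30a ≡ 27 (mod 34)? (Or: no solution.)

gcd(34, 30) = 2.
2 does not divide 27, so the congruence has no solution.

no solution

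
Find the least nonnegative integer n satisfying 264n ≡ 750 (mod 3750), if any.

gcd(3750, 264) = 6.
6 divides 750, so solutions exist.
By Bézout, 264×(-71) + 3750×(5) = 6.
So 264×(-71) ≡ 6 (mod 3750); multiply by 125: n ≡ -8875 (mod 625).
Smallest nonnegative: n = -8875 mod 625 = 500.

500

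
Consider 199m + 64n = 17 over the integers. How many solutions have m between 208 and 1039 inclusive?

gcd(199, 64) = 1  (199 = 3·64 + 7, 64 = 9·7 + 1, 7 = 7·1).
Back-substituting, 199·(-9) + 64·(28) = 1.
Scale by 17: particular solution (-153, 476); reduce m mod 64: (39, -121).
General solution: m = 39 + 64t, n = -121 - 199t for integer t.
208 ≤ 39 + 64t ≤ 1039 gives t ∈ [3, 15], which is 13 values.

13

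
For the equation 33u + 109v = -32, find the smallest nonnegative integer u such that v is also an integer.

gcd(109, 33) = 1  (109 = 3·33 + 10, 33 = 3·10 + 3, 10 = 3·3 + 1, 3 = 3·1).
1 divides -32, so solutions exist.
Back-substituting, 33·(-33) + 109·(10) = 1.
Scale by -32/1 = -32: (u₀, v₀) = (1056, -320).
General solution: u = 1056 + 109t, v = -320 - 33t for integer t.
u ≥ 0: smallest is 1056 mod 109 = 75 (at t = -9), with v = -23.

75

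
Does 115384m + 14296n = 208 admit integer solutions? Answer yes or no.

yes

gcd(115384, 14296) = 8  (115384 = 8*14296 + 1016, 14296 = 14*1016 + 72, 1016 = 14*72 + 8, 72 = 9*8).
8 divides 208, so integer solutions exist.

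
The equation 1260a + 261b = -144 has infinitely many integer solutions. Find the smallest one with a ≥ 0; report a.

9

gcd(1260, 261):
  1260 = 4·261 + 216
  261 = 1·216 + 45
  216 = 4·45 + 36
  45 = 1·36 + 9
  36 = 4·9
so gcd(1260, 261) = 9.
9 divides -144, so solutions exist.
Back-substitute for Bézout coefficients:
  9 = 45 - 1·36
  ... = 1260·(-6) + 261·(29)
Scale by -144/9 = -16: (a₀, b₀) = (96, -464).
General solution: a = 96 + 29t, b = -464 - 140t for integer t.
a ≥ 0: smallest is 96 mod 29 = 9 (at t = -3), with b = -44.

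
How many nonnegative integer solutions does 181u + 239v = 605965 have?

14

gcd(239, 181) = 1  (239 = 1*181 + 58, 181 = 3*58 + 7, 58 = 8*7 + 2, 7 = 3*2 + 1, 2 = 2*1).
Back-substituting, 181*(103) + 239*(-78) = 1.
Scale by 605965: one solution is (62414395, -47265270). Reduce u mod 239: (23, 2518).
General: u = 23 + 239t, v = 2518 - 181t.
u ≥ 0 ⇒ t ≥ 0; v ≥ 0 ⇒ t ≤ 13. So t ∈ [0, 13]: 14 solutions.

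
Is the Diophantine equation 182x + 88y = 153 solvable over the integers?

gcd(182, 88) = 2  (182 = 2·88 + 6, 88 = 14·6 + 4, 6 = 1·4 + 2, 4 = 2·2).
2 does not divide 153 (remainder 1), so no integer solutions.

no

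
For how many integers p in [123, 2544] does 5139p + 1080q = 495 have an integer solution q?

20

gcd(5139, 1080):
  5139 = 4*1080 + 819
  1080 = 1*819 + 261
  819 = 3*261 + 36
  261 = 7*36 + 9
  36 = 4*9
so gcd(5139, 1080) = 9.
Back-substitute for Bézout coefficients:
  9 = 261 - 7*36
  ... = 5139*(-29) + 1080*(138)
Scale by 55: particular solution (-1595, 7590); reduce p mod 120: (85, -404).
General solution: p = 85 + 120t, q = -404 - 571t for integer t.
123 ≤ 85 + 120t ≤ 2544 gives t ∈ [1, 20], which is 20 values.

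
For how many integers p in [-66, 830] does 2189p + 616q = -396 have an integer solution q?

16

gcd(2189, 616) = 11  (2189 = 3×616 + 341, 616 = 1×341 + 275, 341 = 1×275 + 66, 275 = 4×66 + 11, 66 = 6×11).
Back-substituting, 2189×(-9) + 616×(32) = 11.
Scale by -36: particular solution (324, -1152); reduce p mod 56: (44, -157).
General solution: p = 44 + 56t, q = -157 - 199t for integer t.
-66 ≤ 44 + 56t ≤ 830 gives t ∈ [-1, 14], which is 16 values.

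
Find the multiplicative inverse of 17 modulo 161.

19

gcd(161, 17) = 1  (161 = 9×17 + 8, 17 = 2×8 + 1, 8 = 8×1).
Back-substituting, 17×(19) + 161×(-2) = 1.
So 17×19 ≡ 1 (mod 161), and 19 mod 161 = 19.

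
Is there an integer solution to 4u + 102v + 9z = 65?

yes

gcd(102, 4) = 2  (102 = 25*4 + 2, 4 = 2*2).
gcd(2, 9) = 1.
1 divides 65, so integer solutions exist.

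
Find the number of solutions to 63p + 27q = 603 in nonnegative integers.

gcd(63, 27):
  63 = 2*27 + 9
  27 = 3*9
so gcd(63, 27) = 9.
Back-substitute for Bézout coefficients:
  9 = 63 - 2*27
  ... = 63*(1) + 27*(-2)
Scale by 67: one solution is (67, -134). Reduce p mod 3: (1, 20).
General: p = 1 + 3t, q = 20 - 7t.
p ≥ 0 ⇒ t ≥ 0; q ≥ 0 ⇒ t ≤ 2. So t ∈ [0, 2]: 3 solutions.

3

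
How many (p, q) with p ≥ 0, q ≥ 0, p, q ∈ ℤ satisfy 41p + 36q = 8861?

6

gcd(41, 36):
  41 = 1*36 + 5
  36 = 7*5 + 1
  5 = 5*1
so gcd(41, 36) = 1.
Back-substitute for Bézout coefficients:
  1 = 36 - 7*5
  ... = 41*(-7) + 36*(8)
Scale by 8861: one solution is (-62027, 70888). Reduce p mod 36: (1, 245).
General: p = 1 + 36t, q = 245 - 41t.
p ≥ 0 ⇒ t ≥ 0; q ≥ 0 ⇒ t ≤ 5. So t ∈ [0, 5]: 6 solutions.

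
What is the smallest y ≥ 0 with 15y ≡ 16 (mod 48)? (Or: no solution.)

gcd(48, 15) = 3  (48 = 3·15 + 3, 15 = 5·3).
3 does not divide 16, so the congruence has no solution.

no solution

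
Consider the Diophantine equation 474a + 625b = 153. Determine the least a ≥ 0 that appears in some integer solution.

297

gcd(625, 474):
  625 = 1*474 + 151
  474 = 3*151 + 21
  151 = 7*21 + 4
  21 = 5*4 + 1
  4 = 4*1
so gcd(625, 474) = 1.
1 divides 153, so solutions exist.
Back-substitute for Bézout coefficients:
  1 = 21 - 5*4
  ... = 474*(149) + 625*(-113)
Scale by 153/1 = 153: (a₀, b₀) = (22797, -17289).
General solution: a = 22797 + 625t, b = -17289 - 474t for integer t.
a ≥ 0: smallest is 22797 mod 625 = 297 (at t = -36), with b = -225.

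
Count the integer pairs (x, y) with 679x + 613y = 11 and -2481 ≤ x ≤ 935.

5

gcd(679, 613):
  679 = 1*613 + 66
  613 = 9*66 + 19
  66 = 3*19 + 9
  19 = 2*9 + 1
  9 = 9*1
so gcd(679, 613) = 1.
Back-substitute for Bézout coefficients:
  1 = 19 - 2*9
  ... = 679*(-65) + 613*(72)
Scale by 11: particular solution (-715, 792); reduce x mod 613: (511, -566).
General solution: x = 511 + 613t, y = -566 - 679t for integer t.
-2481 ≤ 511 + 613t ≤ 935 gives t ∈ [-4, 0], which is 5 values.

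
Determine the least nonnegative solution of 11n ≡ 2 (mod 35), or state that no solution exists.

32

gcd(35, 11) = 1.
1 divides 2, so solutions exist.
By Bézout, 11×(16) + 35×(-5) = 1.
So 11×(16) ≡ 1 (mod 35); multiply by 2: n ≡ 32 (mod 35).
Smallest nonnegative: n = 32 mod 35 = 32.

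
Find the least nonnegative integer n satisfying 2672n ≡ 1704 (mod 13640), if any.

gcd(13640, 2672):
  13640 = 5*2672 + 280
  2672 = 9*280 + 152
  280 = 1*152 + 128
  152 = 1*128 + 24
  128 = 5*24 + 8
  24 = 3*8
so gcd(13640, 2672) = 8.
8 divides 1704, so solutions exist.
Back-substitute for Bézout coefficients:
  8 = 128 - 5*24
  ... = 2672*(-536) + 13640*(105)
So 2672*(-536) ≡ 8 (mod 13640); multiply by 213: n ≡ -114168 (mod 1705).
Smallest nonnegative: n = -114168 mod 1705 = 67.

67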